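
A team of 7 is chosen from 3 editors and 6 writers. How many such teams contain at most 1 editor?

Split by how many editors are chosen (0 through 1).
Sum: C(3,0)·C(6,7) + C(3,1)·C(6,6) = 0 + 3 = 3.

3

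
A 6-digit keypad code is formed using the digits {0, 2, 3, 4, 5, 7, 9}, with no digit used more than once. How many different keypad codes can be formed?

5040

Choose and order 6 of the 7 symbols: the first digit has 7 options, the next 6, and so on down to 2.
7 × 6 × 5 × 4 × 3 × 2 = 5040.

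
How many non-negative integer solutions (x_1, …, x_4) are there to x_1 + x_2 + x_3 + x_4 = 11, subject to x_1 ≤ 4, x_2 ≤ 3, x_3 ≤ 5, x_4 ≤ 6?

By stars and bars, unrestricted non-negative solutions to x_1+…+x_4 = 11 number C(11+3,3) = 364.
Subtract solutions that violate a single cap (substitute x_i' = x_i − (cap_i+1)): x_1 ≥ 5 gives C(9,3) = 84; x_2 ≥ 4 gives C(10,3) = 120; x_3 ≥ 6 gives C(8,3) = 56; x_4 ≥ 7 gives C(7,3) = 35. Together 295.
Add back pairs where two caps are both exceeded: 10 + 1 + 0 + 4 + 1 + 0 = 16.
By inclusion–exclusion the count is 364 − 295 + 16 = 85.

85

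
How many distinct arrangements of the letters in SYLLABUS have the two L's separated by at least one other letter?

7560

Total arrangements of SYLLABUS: 8!/(2!·2!) = 10080.
Arrangements with the L's together: treat LL as one letter, giving (7)!/(2!) = 2520.
Hence 10080 − 2520 = 7560.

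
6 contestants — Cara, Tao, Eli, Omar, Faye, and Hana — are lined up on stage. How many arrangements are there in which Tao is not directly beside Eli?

Of the 6! = 720 arrangements, those with Tao and Eli adjacent number 2 × 5! = 240 (treat the pair as a block with 2 internal orders).
Complementary counting: 720 − 240 = 480.

480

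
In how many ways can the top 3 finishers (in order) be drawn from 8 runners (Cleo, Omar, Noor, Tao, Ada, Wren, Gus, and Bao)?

This is an ordered selection of 3 from 8: P(8,3).
That gives 8 × 7 × 6 = 336.

336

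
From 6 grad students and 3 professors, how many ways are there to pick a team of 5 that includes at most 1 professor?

51

Split by how many professors are chosen (0 through 1).
Sum: C(3,0)·C(6,5) + C(3,1)·C(6,4) = 6 + 45 = 51.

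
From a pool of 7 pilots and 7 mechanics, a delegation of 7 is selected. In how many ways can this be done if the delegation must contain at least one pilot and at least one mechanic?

3430

Total 7-person selections from all 14: C(14,7) = 3432.
Subtract selections that omit an entire group: no pilots → C(7,7) = 1; no mechanics → C(7,7) = 1.
Both groups omitted at once is impossible, so 3432 − 2 = 3430.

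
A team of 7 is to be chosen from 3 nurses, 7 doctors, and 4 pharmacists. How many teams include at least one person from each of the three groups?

2982

With no constraint there are C(14,7) = 3432 possible selections.
Selections missing a whole group: no nurses → C(11,7) = 330; no doctors → C(7,7) = 1; no pharmacists → C(10,7) = 120.
Add back selections omitting two groups (i.e. drawn from a single group): C(3,7) + C(7,7) + C(4,7) = 1.
By inclusion–exclusion: 3432 − 451 + 1 = 2982.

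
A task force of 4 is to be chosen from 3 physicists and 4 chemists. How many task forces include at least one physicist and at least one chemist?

Total 4-person selections from all 7: C(7,4) = 35.
Selections missing a whole group: no physicists → C(4,4) = 1; no chemists → C(3,4) = 0.
Both groups omitted at once is impossible, so 35 − 1 = 34.

34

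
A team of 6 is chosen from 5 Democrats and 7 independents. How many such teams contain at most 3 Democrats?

Split by how many Democrats are chosen (0 through 3).
Sum: C(5,0)·C(7,6) + C(5,1)·C(7,5) + C(5,2)·C(7,4) + C(5,3)·C(7,3) = 7 + 105 + 350 + 350 = 812.

812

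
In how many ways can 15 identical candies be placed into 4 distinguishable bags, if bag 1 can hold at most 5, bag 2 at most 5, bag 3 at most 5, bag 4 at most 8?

Without the upper bounds there are C(18,3) = 816 ways to split 15 among 4 bags.
Subtract solutions that violate a single cap (substitute x_i' = x_i − (cap_i+1)): x_1 ≥ 6 gives C(12,3) = 220; x_2 ≥ 6 gives C(12,3) = 220; x_3 ≥ 6 gives C(12,3) = 220; x_4 ≥ 9 gives C(9,3) = 84. Together 744.
Add back pairs where two caps are both exceeded: 20 + 20 + 1 + 20 + 1 + 1 = 63.
By inclusion–exclusion the count is 816 − 744 + 63 = 135.

135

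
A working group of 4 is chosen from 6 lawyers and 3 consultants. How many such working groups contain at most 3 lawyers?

Split by how many lawyers are chosen (0 through 3).
Sum: C(6,0)·C(3,4) + C(6,1)·C(3,3) + C(6,2)·C(3,2) + C(6,3)·C(3,1) = 0 + 6 + 45 + 60 = 111.

111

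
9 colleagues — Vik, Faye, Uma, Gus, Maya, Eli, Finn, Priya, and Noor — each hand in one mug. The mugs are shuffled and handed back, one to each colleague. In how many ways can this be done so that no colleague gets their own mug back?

133496

Let Aᵢ be the assignments in which colleague i gets their own mug. We want the size of the complement of A₁∪…∪A_9.
By inclusion–exclusion this is Σ_{j=0}^{9} (−1)^j C(9,j)·(9−j)!.
Computing: 362880 − 362880 + 181440 − 60480 + 15120 − 3024 + 504 − 72 + 9 − 1 = 133496.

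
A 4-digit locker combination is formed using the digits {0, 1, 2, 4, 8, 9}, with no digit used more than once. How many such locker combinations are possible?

360

This is a permutation of 4 out of 6: P(6,4) = 6!/2!.
6 × 5 × 4 × 3 = 360.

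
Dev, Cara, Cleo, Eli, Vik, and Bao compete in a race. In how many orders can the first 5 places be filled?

There are 6 choices for 1st place, 5 for 2nd, and so on down to 2 for position 5.
That gives 6 × 5 × 4 × 3 × 2 = 720.

720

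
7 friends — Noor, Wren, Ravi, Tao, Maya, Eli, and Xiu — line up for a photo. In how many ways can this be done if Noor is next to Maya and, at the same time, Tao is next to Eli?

480

Treat {Noor,Maya} as one block (2 orders) and {Tao,Eli} as another (2 orders).
That leaves 5 units to arrange: 2 × 2 × 5! = 4 × 120 = 480.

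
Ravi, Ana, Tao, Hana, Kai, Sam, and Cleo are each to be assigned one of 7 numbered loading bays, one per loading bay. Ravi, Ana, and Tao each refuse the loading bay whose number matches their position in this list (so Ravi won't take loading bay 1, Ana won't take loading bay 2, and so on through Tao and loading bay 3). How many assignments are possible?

Let Aᵢ (for i ∈ {1, 2, 3}) be the placements that put person i in their forbidden loading bay. Any j of these fix j positions, leaving (7−j)! ways to fill the rest, and there are C(3,j) ways to pick which j.
By inclusion–exclusion, the number of valid placements is Σ_{j=0}^{3} (−1)^j C(3,j)·(7−j)!.
Computing: 5040 − 2160 + 360 − 24 = 3216.

3216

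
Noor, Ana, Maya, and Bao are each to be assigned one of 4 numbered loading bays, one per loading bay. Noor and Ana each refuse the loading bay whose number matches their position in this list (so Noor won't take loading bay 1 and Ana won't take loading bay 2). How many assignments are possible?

Let Aᵢ (for i ∈ {1, 2}) be the placements that put person i in their forbidden loading bay. Any j of these fix j positions, leaving (4−j)! ways to fill the rest, and there are C(2,j) ways to pick which j.
By inclusion–exclusion, the number of valid placements is Σ_{j=0}^{2} (−1)^j C(2,j)·(4−j)!.
Computing: 24 − 12 + 2 = 14.

14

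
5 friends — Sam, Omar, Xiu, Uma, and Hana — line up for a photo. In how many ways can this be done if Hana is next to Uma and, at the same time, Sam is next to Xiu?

24

Treat {Hana,Uma} as one block (2 orders) and {Sam,Xiu} as another (2 orders).
That leaves 3 units to arrange: 2 × 2 × 3! = 4 × 6 = 24.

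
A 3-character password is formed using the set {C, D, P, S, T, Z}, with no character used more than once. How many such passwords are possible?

120

Choose and order 3 of the 6 symbols: the first character has 6 options, the next 5, then 4.
That product is 6 × 5 × 4 = 120.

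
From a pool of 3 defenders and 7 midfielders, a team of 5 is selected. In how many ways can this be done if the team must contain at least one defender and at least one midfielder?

Unrestricted: C(10,5) = 252 ways to pick any 5 of the 10.
Selections missing a whole group: no defenders → C(7,5) = 21; no midfielders → C(3,5) = 0.
Both groups omitted at once is impossible, so 252 − 21 = 231.

231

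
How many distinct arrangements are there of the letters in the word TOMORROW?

3360

Letter multiplicities in TOMORROW: M×1, O×3, R×2, T×1, W×1.
Dividing 8! = 40320 by 3!·2! = 12 for the repeated letters gives 3360.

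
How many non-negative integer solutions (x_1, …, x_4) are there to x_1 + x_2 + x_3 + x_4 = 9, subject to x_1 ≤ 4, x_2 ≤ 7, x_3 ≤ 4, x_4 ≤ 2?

Ignoring the caps, the number of non-negative solutions to x_1+…+x_4 = 9 is C(12,3) = 220.
Subtract solutions that violate a single cap (substitute x_i' = x_i − (cap_i+1)): x_1 ≥ 5 gives C(7,3) = 35; x_2 ≥ 8 gives C(4,3) = 4; x_3 ≥ 5 gives C(7,3) = 35; x_4 ≥ 3 gives C(9,3) = 84. Together 158.
Add back pairs where two caps are both exceeded: 0 + 0 + 4 + 0 + 0 + 4 = 8.
By inclusion–exclusion the count is 220 − 158 + 8 = 70.

70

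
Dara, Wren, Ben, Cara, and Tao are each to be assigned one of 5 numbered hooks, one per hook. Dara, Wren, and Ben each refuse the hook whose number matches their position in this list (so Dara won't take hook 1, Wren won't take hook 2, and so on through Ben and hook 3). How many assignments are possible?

64

Let Aᵢ (for i ∈ {1, 2, 3}) be the placements that put person i in their forbidden hook. Any j of these fix j positions, leaving (5−j)! ways to fill the rest, and there are C(3,j) ways to pick which j.
By inclusion–exclusion, the number of valid placements is Σ_{j=0}^{3} (−1)^j C(3,j)·(5−j)!.
Computing: 120 − 72 + 18 − 2 = 64.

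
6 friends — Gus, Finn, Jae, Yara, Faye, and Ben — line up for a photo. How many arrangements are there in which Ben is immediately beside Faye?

240

Place the 4 others and the Ben-Faye pair as 5 objects in a line; the pair has 2 internal arrangements.
That gives 2 × 5! = 2 × 120 = 240.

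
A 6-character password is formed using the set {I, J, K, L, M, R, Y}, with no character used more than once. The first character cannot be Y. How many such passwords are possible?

The first character has 7−1 = 6 choices (anything except Y).
The remaining 5 characters are filled from the other 6 symbols without repetition: 6 × 5 × 4 × 3 × 2 = 720.
Total: 6 × 720 = 4320.

4320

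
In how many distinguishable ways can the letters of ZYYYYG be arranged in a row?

The 6 letters of ZYYYYG have repeats: Y appearing 4 times.
The number of distinct arrangements is 6!/(4!) = 720/24 = 30.

30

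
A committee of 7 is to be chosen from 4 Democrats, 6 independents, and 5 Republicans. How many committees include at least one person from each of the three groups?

Total 7-person selections from all 15: C(15,7) = 6435.
Subtract selections that omit an entire group: no Democrats → C(11,7) = 330; no independents → C(9,7) = 36; no Republicans → C(10,7) = 120.
Add back selections omitting two groups (i.e. drawn from a single group): C(4,7) + C(6,7) + C(5,7) = 0.
By inclusion–exclusion: 6435 − 486 + 0 = 5949.

5949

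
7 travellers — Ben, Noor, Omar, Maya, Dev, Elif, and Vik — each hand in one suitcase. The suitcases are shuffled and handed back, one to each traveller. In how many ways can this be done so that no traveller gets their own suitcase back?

1854

Count assignments avoiding every fixed point. For any j of the 7 travellers fixed to their own suitcase, the other 7−j can be arranged in (7−j)! ways.
By inclusion–exclusion this is Σ_{j=0}^{7} (−1)^j C(7,j)·(7−j)!.
Computing: 5040 − 5040 + 2520 − 840 + 210 − 42 + 7 − 1 = 1854.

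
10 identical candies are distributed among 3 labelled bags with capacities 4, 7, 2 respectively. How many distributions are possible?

9

Without the upper bounds there are C(12,2) = 66 ways to split 10 among 3 bags.
Subtract solutions that violate a single cap (substitute x_i' = x_i − (cap_i+1)): x_1 ≥ 5 gives C(7,2) = 21; x_2 ≥ 8 gives C(4,2) = 6; x_3 ≥ 3 gives C(9,2) = 36. Together 63.
Add back pairs where two caps are both exceeded: 0 + 6 + 0 = 6.
By inclusion–exclusion the count is 66 − 63 + 6 = 9.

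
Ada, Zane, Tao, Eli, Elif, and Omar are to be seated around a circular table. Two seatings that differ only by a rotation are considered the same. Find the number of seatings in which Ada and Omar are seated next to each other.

Treat {Ada, Omar} as one unit (2 internal orders) and seat the resulting 5 units around the table: (4)! circular arrangements.
So 2 × (4)! = 2 × 24 = 48.

48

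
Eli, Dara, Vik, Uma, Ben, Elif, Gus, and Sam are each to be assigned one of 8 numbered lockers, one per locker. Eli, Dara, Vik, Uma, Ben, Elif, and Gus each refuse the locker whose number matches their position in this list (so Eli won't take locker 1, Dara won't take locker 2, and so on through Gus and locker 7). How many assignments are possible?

16687

Let Aᵢ (for 1 ≤ i ≤ 7) be the placements that put person i in their forbidden locker. Any j of these fix j positions, leaving (8−j)! ways to fill the rest, and there are C(7,j) ways to pick which j.
By inclusion–exclusion, the number of valid placements is Σ_{j=0}^{7} (−1)^j C(7,j)·(8−j)!.
Computing: 40320 − 35280 + 15120 − 4200 + 840 − 126 + 14 − 1 = 16687.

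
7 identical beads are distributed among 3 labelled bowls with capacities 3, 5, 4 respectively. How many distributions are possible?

Without the upper bounds there are C(9,2) = 36 ways to split 7 among 3 bowls.
Subtract solutions that violate a single cap (substitute x_i' = x_i − (cap_i+1)): x_1 ≥ 4 gives C(5,2) = 10; x_2 ≥ 6 gives C(3,2) = 3; x_3 ≥ 5 gives C(4,2) = 6. Together 19.
No two caps can be exceeded simultaneously, so the pair terms are all 0.
By inclusion–exclusion the count is 36 − 19 + 0 = 17.

17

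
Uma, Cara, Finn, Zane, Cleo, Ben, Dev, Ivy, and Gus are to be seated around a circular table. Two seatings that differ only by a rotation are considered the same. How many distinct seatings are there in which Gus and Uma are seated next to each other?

Treat {Gus, Uma} as one unit (2 internal orders) and seat the resulting 8 units around the table: (7)! circular arrangements.
So 2 × (7)! = 2 × 5040 = 10080.

10080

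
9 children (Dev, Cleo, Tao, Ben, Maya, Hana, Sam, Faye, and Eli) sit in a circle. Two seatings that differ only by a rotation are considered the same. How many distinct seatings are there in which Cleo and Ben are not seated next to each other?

30240

Without the restriction there are (8)! = 40320 seatings.
Seatings with Cleo beside Ben: treat them as a block with 2 internal orders, giving 2 × (7)! = 10080.
Subtracting, 40320 − 10080 = 30240.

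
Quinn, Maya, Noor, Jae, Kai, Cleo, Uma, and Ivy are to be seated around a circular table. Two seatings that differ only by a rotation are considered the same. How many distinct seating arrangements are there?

5040

Fix one person's seat to break rotational symmetry; the remaining 7 people can be arranged in (7)! = 5040 ways.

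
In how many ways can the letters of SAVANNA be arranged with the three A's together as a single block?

Treat the 3 copies of A as a single block. The multiset to arrange is then {AAA, N, N, S, V}, 5 items in all.
That gives (5)!/(2!) = 60 arrangements.

60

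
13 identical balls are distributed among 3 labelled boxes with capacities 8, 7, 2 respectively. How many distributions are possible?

12

Without the upper bounds there are C(15,2) = 105 ways to split 13 among 3 boxes.
Subtract solutions that violate a single cap (substitute x_i' = x_i − (cap_i+1)): x_1 ≥ 9 gives C(6,2) = 15; x_2 ≥ 8 gives C(7,2) = 21; x_3 ≥ 3 gives C(12,2) = 66. Together 102.
Add back pairs where two caps are both exceeded: 0 + 3 + 6 = 9.
By inclusion–exclusion the count is 105 − 102 + 9 = 12.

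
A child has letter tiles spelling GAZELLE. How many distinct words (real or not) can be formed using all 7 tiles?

GAZELLE has 7 letters with E appearing twice and L appearing twice.
So there are 7! / (2!·2!) = 1260 distinguishable arrangements.

1260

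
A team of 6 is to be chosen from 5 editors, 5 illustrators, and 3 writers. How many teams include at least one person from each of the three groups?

Unrestricted: C(13,6) = 1716 ways to pick any 6 of the 13.
Subtract selections that omit an entire group: no editors → C(8,6) = 28; no illustrators → C(8,6) = 28; no writers → C(10,6) = 210.
Add back selections omitting two groups (i.e. drawn from a single group): C(5,6) + C(5,6) + C(3,6) = 0.
By inclusion–exclusion: 1716 − 266 + 0 = 1450.

1450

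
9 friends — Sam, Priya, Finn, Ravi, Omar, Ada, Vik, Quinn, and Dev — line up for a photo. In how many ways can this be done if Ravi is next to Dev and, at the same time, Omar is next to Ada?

20160

Treat {Ravi,Dev} as one block (2 orders) and {Omar,Ada} as another (2 orders).
That leaves 7 units to arrange: 2 × 2 × 7! = 4 × 5040 = 20160.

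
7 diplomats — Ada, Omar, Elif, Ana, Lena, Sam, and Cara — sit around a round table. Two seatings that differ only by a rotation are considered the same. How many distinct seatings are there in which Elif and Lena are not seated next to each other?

All circular seatings of 7 people number (6)! = 720.
Those with Elif next to Lena: fuse the pair into one unit and seat 6 units around a circle — 2·(5)! = 240.
Subtracting, 720 − 240 = 480.

480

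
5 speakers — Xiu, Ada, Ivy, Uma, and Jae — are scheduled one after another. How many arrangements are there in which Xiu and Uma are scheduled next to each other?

Treat {Xiu, Uma} as a single unit. There are 4 units to order, and the pair itself can be ordered 2 ways.
So the count is 2·(4)! = 48.

48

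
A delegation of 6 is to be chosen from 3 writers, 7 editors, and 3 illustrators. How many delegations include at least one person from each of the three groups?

1302

Total 6-person selections from all 13: C(13,6) = 1716.
Selections missing a whole group: no writers → C(10,6) = 210; no editors → C(6,6) = 1; no illustrators → C(10,6) = 210.
Add back selections omitting two groups (i.e. drawn from a single group): C(3,6) + C(7,6) + C(3,6) = 7.
By inclusion–exclusion: 1716 − 421 + 7 = 1302.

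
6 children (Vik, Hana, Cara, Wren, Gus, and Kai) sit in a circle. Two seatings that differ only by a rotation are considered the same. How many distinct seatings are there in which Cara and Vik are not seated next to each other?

72

Without the restriction there are (5)! = 120 seatings.
Those with Cara next to Vik: fuse the pair into one unit and seat 5 units around a circle — 2·(4)! = 48.
Subtracting, 120 − 48 = 72.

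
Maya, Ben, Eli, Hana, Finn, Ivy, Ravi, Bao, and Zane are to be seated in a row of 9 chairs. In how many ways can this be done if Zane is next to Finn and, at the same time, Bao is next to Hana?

Treat {Zane,Finn} as one block (2 orders) and {Bao,Hana} as another (2 orders).
That leaves 7 units to arrange: 2 × 2 × 7! = 4 × 5040 = 20160.

20160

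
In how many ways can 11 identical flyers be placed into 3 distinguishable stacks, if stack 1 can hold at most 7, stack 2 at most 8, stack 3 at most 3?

26

By stars and bars, unrestricted non-negative solutions to x_1+…+x_3 = 11 number C(11+2,2) = 78.
Subtract solutions that violate a single cap (substitute x_i' = x_i − (cap_i+1)): x_1 ≥ 8 gives C(5,2) = 10; x_2 ≥ 9 gives C(4,2) = 6; x_3 ≥ 4 gives C(9,2) = 36. Together 52.
No two caps can be exceeded simultaneously, so the pair terms are all 0.
By inclusion–exclusion the count is 78 − 52 + 0 = 26.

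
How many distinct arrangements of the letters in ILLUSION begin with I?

With the first slot taken by I, it remains to arrange the other 7 letters (LLUSION).
Those 7 letters have L appearing twice, giving (7)!/(2!) = 2520.

2520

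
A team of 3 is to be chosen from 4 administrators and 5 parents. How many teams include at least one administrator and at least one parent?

70

Total 3-person selections from all 9: C(9,3) = 84.
Selections missing a whole group: no administrators → C(5,3) = 10; no parents → C(4,3) = 4.
Both groups omitted at once is impossible, so 84 − 14 = 70.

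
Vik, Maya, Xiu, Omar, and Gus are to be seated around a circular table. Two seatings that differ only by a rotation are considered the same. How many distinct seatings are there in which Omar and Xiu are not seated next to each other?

All circular seatings of 5 people number (4)! = 24.
Seatings with Omar beside Xiu: treat them as a block with 2 internal orders, giving 2 × (3)! = 12.
Subtracting, 24 − 12 = 12.

12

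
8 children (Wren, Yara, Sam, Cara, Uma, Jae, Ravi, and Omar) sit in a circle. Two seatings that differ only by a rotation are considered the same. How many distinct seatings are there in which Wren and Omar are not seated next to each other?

3600

All circular seatings of 8 people number (7)! = 5040.
Seatings with Wren beside Omar: treat them as a block with 2 internal orders, giving 2 × (6)! = 1440.
Subtracting, 5040 − 1440 = 3600.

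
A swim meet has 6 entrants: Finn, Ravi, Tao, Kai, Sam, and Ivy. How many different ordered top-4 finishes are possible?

360

There are 6 choices for 1st place, 5 for 2nd, and so on down to 3 for position 4.
That gives 6 × 5 × 4 × 3 = 360.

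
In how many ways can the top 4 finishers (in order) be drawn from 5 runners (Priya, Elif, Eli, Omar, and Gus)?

There are 5 choices for 1st place, 4 for 2nd, and so on down to 2 for position 4.
That gives 5 × 4 × 3 × 2 = 120.

120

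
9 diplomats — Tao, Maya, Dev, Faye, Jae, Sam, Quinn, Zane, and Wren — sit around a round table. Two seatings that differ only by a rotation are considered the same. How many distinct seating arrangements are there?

Around a circle, 9 distinct people have 9!/9 = (8)! = 40320 rotationally distinct seatings.

40320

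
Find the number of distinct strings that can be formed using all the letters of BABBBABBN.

252

BABBBABBN has 9 letters with A appearing twice and B appearing 6 times.
Dividing 9! = 362880 by 6!·2! = 1440 for the repeated letters gives 252.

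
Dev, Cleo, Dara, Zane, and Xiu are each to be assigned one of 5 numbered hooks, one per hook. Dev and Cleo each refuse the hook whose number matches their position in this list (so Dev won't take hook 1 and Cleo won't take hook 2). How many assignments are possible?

78

Let Aᵢ (for i ∈ {1, 2}) be the placements that put person i in their forbidden hook. Any j of these fix j positions, leaving (5−j)! ways to fill the rest, and there are C(2,j) ways to pick which j.
By inclusion–exclusion, the number of valid placements is Σ_{j=0}^{2} (−1)^j C(2,j)·(5−j)!.
Computing: 120 − 48 + 6 = 78.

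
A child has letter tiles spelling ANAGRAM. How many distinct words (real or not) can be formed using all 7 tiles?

840

The 7 letters of ANAGRAM have repeats: A appearing 3 times.
The number of distinct arrangements is 7!/(3!) = 5040/6 = 840.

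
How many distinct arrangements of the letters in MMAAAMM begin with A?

With the first slot taken by A, it remains to arrange the other 6 letters (MMAAMM).
Those 6 letters have A appearing twice and M appearing 4 times, giving (6)!/(4!·2!) = 15.

15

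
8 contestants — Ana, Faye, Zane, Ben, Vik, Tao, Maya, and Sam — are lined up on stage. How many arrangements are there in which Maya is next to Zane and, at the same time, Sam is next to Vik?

2880

Treat {Maya,Zane} as one block (2 orders) and {Sam,Vik} as another (2 orders).
That leaves 6 units to arrange: 2 × 2 × 6! = 4 × 720 = 2880.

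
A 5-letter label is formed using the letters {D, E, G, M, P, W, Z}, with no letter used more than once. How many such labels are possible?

With no repetition, fill the 5 letters in order: 7 choices, then 6, down to 3.
7 × 6 × 5 × 4 × 3 = 2520.

2520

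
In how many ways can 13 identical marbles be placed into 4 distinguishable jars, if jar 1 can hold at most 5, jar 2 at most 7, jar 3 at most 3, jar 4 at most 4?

Without the upper bounds there are C(16,3) = 560 ways to split 13 among 4 jars.
Subtract solutions that violate a single cap (substitute x_i' = x_i − (cap_i+1)): x_1 ≥ 6 gives C(10,3) = 120; x_2 ≥ 8 gives C(8,3) = 56; x_3 ≥ 4 gives C(12,3) = 220; x_4 ≥ 5 gives C(11,3) = 165. Together 561.
Add back pairs where two caps are both exceeded: 0 + 20 + 10 + 4 + 1 + 35 = 70.
By inclusion–exclusion the count is 560 − 561 + 70 = 69.

69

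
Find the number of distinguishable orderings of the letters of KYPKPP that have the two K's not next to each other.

Total arrangements of KYPKPP: 6!/(3!·2!) = 60.
Arrangements with the K's together: treat KK as one letter, giving (5)!/(3!) = 20.
Hence 60 − 20 = 40.

40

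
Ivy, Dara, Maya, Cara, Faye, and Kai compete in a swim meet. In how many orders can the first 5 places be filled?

720

There are 6 choices for 1st place, 5 for 2nd, and so on down to 2 for position 5.
That gives 6 × 5 × 4 × 3 × 2 = 720.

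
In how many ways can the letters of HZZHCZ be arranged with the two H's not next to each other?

40

Total arrangements of HZZHCZ: 6!/(3!·2!) = 60.
Arrangements with the H's together: treat HH as one letter, giving (5)!/(3!) = 20.
Subtracting, 60 − 20 = 40 arrangements keep the H's apart.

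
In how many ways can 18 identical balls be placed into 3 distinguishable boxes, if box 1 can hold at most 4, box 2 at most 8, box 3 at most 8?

6

By stars and bars, unrestricted non-negative solutions to x_1+…+x_3 = 18 number C(18+2,2) = 190.
Subtract solutions that violate a single cap (substitute x_i' = x_i − (cap_i+1)): x_1 ≥ 5 gives C(15,2) = 105; x_2 ≥ 9 gives C(11,2) = 55; x_3 ≥ 9 gives C(11,2) = 55. Together 215.
Add back pairs where two caps are both exceeded: 15 + 15 + 1 = 31.
By inclusion–exclusion the count is 190 − 215 + 31 = 6.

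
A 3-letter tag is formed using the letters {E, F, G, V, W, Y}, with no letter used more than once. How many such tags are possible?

120

With no repetition, fill the 3 letters in order: 6 choices, then 5, down to 4.
That product is 6 × 5 × 4 = 120.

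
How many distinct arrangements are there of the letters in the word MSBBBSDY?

Letter multiplicities in MSBBBSDY: B×3, D×1, M×1, S×2, Y×1.
So there are 8! / (3!·2!) = 3360 distinguishable arrangements.

3360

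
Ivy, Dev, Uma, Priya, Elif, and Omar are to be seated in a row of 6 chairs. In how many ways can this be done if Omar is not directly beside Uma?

There are 6! = 720 arrangements in all. If Omar and Uma are adjacent, merging them into one block gives 2·(5)! = 240 arrangements.
Complementary counting: 720 − 240 = 480.

480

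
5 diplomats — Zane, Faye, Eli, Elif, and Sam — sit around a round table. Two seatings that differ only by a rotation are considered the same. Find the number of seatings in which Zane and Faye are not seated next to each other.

12

Without the restriction there are (4)! = 24 seatings.
Those with Zane next to Faye: fuse the pair into one unit and seat 4 units around a circle — 2·(3)! = 12.
Subtracting, 24 − 12 = 12.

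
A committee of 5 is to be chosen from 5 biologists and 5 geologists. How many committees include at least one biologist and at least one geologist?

250

Unrestricted: C(10,5) = 252 ways to pick any 5 of the 10.
Selections missing a whole group: no biologists → C(5,5) = 1; no geologists → C(5,5) = 1.
Both groups omitted at once is impossible, so 252 − 2 = 250.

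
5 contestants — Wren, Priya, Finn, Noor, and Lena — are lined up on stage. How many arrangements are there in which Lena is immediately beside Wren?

Glue Lena and Wren into one block (2 internal orders), leaving 4 units to arrange in a row.
So the count is 2·(4)! = 48.

48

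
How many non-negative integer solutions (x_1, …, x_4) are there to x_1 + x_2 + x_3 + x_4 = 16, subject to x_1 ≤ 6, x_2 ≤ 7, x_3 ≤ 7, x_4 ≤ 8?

Without the upper bounds there are C(19,3) = 969 ways to split 16 among 4 variables.
Subtract solutions that violate a single cap (substitute x_i' = x_i − (cap_i+1)): x_1 ≥ 7 gives C(12,3) = 220; x_2 ≥ 8 gives C(11,3) = 165; x_3 ≥ 8 gives C(11,3) = 165; x_4 ≥ 9 gives C(10,3) = 120. Together 670.
Add back pairs where two caps are both exceeded: 4 + 4 + 1 + 1 + 0 + 0 = 10.
By inclusion–exclusion the count is 969 − 670 + 10 = 309.

309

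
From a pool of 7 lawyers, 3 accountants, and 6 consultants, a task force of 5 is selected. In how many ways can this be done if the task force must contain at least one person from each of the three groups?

With no constraint there are C(16,5) = 4368 possible selections.
Subtract selections that omit an entire group: no lawyers → C(9,5) = 126; no accountants → C(13,5) = 1287; no consultants → C(10,5) = 252.
Add back selections omitting two groups (i.e. drawn from a single group): C(7,5) + C(3,5) + C(6,5) = 27.
By inclusion–exclusion: 4368 − 1665 + 27 = 2730.

2730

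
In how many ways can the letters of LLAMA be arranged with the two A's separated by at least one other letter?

Total arrangements of LLAMA: 5!/(2!·2!) = 30.
If the two A's are adjacent, glue them into one block, leaving 4 items to arrange: (4)!/(2!) = 12 ways.
Hence 30 − 12 = 18.

18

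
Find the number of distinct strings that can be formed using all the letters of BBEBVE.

60

BBEBVE has 6 letters with B appearing 3 times and E appearing twice.
The number of distinct arrangements is 6!/(3!·2!) = 720/12 = 60.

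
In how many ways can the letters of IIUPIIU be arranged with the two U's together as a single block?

30

Treat the 2 copies of U as a single block. The multiset to arrange is then {UU, I, I, I, I, P}, 6 items in all.
That gives (6)!/(4!) = 30 arrangements.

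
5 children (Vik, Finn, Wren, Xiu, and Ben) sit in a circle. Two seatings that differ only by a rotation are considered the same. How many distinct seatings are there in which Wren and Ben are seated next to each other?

Treat {Wren, Ben} as one unit (2 internal orders) and seat the resulting 4 units around the table: (3)! circular arrangements.
So 2 × (3)! = 2 × 6 = 12.

12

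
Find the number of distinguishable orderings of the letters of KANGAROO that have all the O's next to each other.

Treat the 2 copies of O as a single block. The multiset to arrange is then {OO, A, A, G, K, N, R}, 7 items in all.
That gives (7)!/(2!) = 2520 arrangements.

2520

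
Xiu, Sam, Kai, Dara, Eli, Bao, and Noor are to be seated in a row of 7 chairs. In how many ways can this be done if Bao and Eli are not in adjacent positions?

There are 7! = 5040 arrangements in all. If Bao and Eli are adjacent, merging them into one block gives 2·(6)! = 1440 arrangements.
Complementary counting: 5040 − 1440 = 3600.

3600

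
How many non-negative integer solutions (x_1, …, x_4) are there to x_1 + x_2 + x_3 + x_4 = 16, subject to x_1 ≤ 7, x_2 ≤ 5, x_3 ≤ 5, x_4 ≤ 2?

Ignoring the caps, the number of non-negative solutions to x_1+…+x_4 = 16 is C(19,3) = 969.
Subtract solutions that violate a single cap (substitute x_i' = x_i − (cap_i+1)): x_1 ≥ 8 gives C(11,3) = 165; x_2 ≥ 6 gives C(13,3) = 286; x_3 ≥ 6 gives C(13,3) = 286; x_4 ≥ 3 gives C(16,3) = 560. Together 1297.
Add back pairs where two caps are both exceeded: 10 + 10 + 56 + 35 + 120 + 120 = 351.
Subtract triples: 0 + 0 + 0 + 4 = 4.
By inclusion–exclusion the count is 969 − 1297 + 351 − 4 = 19.

19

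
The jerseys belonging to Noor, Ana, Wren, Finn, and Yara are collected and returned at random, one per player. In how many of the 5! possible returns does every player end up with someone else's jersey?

Let Aᵢ be the assignments in which player i gets their old jersey. We want the size of the complement of A₁∪…∪A_5.
By inclusion–exclusion this is Σ_{j=0}^{5} (−1)^j C(5,j)·(5−j)!.
Computing: 120 − 120 + 60 − 20 + 5 − 1 = 44.

44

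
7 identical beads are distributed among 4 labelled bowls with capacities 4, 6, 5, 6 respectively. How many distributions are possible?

104

Ignoring the caps, the number of non-negative solutions to x_1+…+x_4 = 7 is C(10,3) = 120.
Subtract solutions that violate a single cap (substitute x_i' = x_i − (cap_i+1)): x_1 ≥ 5 gives C(5,3) = 10; x_2 ≥ 7 gives C(3,3) = 1; x_3 ≥ 6 gives C(4,3) = 4; x_4 ≥ 7 gives C(3,3) = 1. Together 16.
No two caps can be exceeded simultaneously, so the pair terms are all 0.
By inclusion–exclusion the count is 120 − 16 + 0 = 104.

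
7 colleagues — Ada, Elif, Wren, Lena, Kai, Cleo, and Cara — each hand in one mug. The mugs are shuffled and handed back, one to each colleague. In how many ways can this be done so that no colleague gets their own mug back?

1854

Let Aᵢ be the assignments in which colleague i gets their own mug. We want the size of the complement of A₁∪…∪A_7.
By inclusion–exclusion this is Σ_{j=0}^{7} (−1)^j C(7,j)·(7−j)!.
Computing: 5040 − 5040 + 2520 − 840 + 210 − 42 + 7 − 1 = 1854.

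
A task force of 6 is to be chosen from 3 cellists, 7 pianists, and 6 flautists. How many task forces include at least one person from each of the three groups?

Unrestricted: C(16,6) = 8008 ways to pick any 6 of the 16.
Subtract selections that omit an entire group: no cellists → C(13,6) = 1716; no pianists → C(9,6) = 84; no flautists → C(10,6) = 210.
Add back selections omitting two groups (i.e. drawn from a single group): C(3,6) + C(7,6) + C(6,6) = 8.
By inclusion–exclusion: 8008 − 2010 + 8 = 6006.

6006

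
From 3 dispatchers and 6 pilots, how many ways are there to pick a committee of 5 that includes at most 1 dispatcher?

51

Split by how many dispatchers are chosen (0 through 1).
Sum: C(3,0)·C(6,5) + C(3,1)·C(6,4) = 6 + 45 = 51.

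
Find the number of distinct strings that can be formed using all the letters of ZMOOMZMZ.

560

The 8 letters of ZMOOMZMZ have repeats: M appearing 3 times, O appearing twice, and Z appearing 3 times.
The number of distinct arrangements is 8!/(3!·3!·2!) = 40320/72 = 560.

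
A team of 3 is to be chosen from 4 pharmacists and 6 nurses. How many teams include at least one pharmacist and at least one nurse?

Total 3-person selections from all 10: C(10,3) = 120.
Subtract selections that omit an entire group: no pharmacists → C(6,3) = 20; no nurses → C(4,3) = 4.
Both groups omitted at once is impossible, so 120 − 24 = 96.

96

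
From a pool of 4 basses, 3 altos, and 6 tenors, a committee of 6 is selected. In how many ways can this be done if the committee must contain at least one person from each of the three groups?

1416

Unrestricted: C(13,6) = 1716 ways to pick any 6 of the 13.
Subtract selections that omit an entire group: no basses → C(9,6) = 84; no altos → C(10,6) = 210; no tenors → C(7,6) = 7.
Add back selections omitting two groups (i.e. drawn from a single group): C(4,6) + C(3,6) + C(6,6) = 1.
By inclusion–exclusion: 1716 − 301 + 1 = 1416.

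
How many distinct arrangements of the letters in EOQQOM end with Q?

Fix Q in the last position and arrange the remaining 5 letters.
Those 5 letters have O appearing twice, giving (5)!/(2!) = 60.

60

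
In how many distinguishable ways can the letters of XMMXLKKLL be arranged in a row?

XMMXLKKLL has 9 letters with K appearing twice, L appearing 3 times, M appearing twice, and X appearing twice.
The number of distinct arrangements is 9!/(3!·2!·2!·2!) = 362880/48 = 7560.

7560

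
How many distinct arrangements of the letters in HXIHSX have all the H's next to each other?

60

Treat the 2 copies of H as a single block. The multiset to arrange is then {HH, I, S, X, X}, 5 items in all.
That gives (5)!/(2!) = 60 arrangements.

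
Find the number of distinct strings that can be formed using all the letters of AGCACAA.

Letter multiplicities in AGCACAA: A×4, C×2, G×1.
Dividing 7! = 5040 by 4!·2! = 48 for the repeated letters gives 105.

105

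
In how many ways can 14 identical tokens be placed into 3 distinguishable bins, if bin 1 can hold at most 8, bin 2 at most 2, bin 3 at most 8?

By stars and bars, unrestricted non-negative solutions to x_1+…+x_3 = 14 number C(14+2,2) = 120.
Subtract solutions that violate a single cap (substitute x_i' = x_i − (cap_i+1)): x_1 ≥ 9 gives C(7,2) = 21; x_2 ≥ 3 gives C(13,2) = 78; x_3 ≥ 9 gives C(7,2) = 21. Together 120.
Add back pairs where two caps are both exceeded: 6 + 0 + 6 = 12.
By inclusion–exclusion the count is 120 − 120 + 12 = 12.

12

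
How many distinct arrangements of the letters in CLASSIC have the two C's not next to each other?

900

Total arrangements of CLASSIC: 7!/(2!·2!) = 1260.
Arrangements with the C's together: treat CC as one letter, giving (6)!/(2!) = 360.
Hence 1260 − 360 = 900.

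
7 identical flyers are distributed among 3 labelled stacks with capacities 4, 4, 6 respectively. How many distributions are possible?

23

Ignoring the caps, the number of non-negative solutions to x_1+…+x_3 = 7 is C(9,2) = 36.
Subtract solutions that violate a single cap (substitute x_i' = x_i − (cap_i+1)): x_1 ≥ 5 gives C(4,2) = 6; x_2 ≥ 5 gives C(4,2) = 6; x_3 ≥ 7 gives C(2,2) = 1. Together 13.
No two caps can be exceeded simultaneously, so the pair terms are all 0.
By inclusion–exclusion the count is 36 − 13 + 0 = 23.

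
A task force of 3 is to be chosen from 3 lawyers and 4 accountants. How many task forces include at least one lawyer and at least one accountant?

With no constraint there are C(7,3) = 35 possible selections.
Subtract selections that omit an entire group: no lawyers → C(4,3) = 4; no accountants → C(3,3) = 1.
Both groups omitted at once is impossible, so 35 − 5 = 30.

30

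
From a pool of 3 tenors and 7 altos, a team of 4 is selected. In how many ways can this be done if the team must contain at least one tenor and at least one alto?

Total 4-person selections from all 10: C(10,4) = 210.
Selections missing a whole group: no tenors → C(7,4) = 35; no altos → C(3,4) = 0.
Both groups omitted at once is impossible, so 210 − 35 = 175.

175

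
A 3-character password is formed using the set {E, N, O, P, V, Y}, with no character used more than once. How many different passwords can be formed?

120

With no repetition, fill the 3 characters in order: 6 choices, then 5, down to 4.
6 × 5 × 4 = 120.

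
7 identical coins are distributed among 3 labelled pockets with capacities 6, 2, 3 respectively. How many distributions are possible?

Without the upper bounds there are C(9,2) = 36 ways to split 7 among 3 pockets.
Subtract solutions that violate a single cap (substitute x_i' = x_i − (cap_i+1)): x_1 ≥ 7 gives C(2,2) = 1; x_2 ≥ 3 gives C(6,2) = 15; x_3 ≥ 4 gives C(5,2) = 10. Together 26.
Add back pairs where two caps are both exceeded: 0 + 0 + 1 = 1.
By inclusion–exclusion the count is 36 − 26 + 1 = 11.

11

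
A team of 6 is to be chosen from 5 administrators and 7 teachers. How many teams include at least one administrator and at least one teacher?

917

With no constraint there are C(12,6) = 924 possible selections.
Subtract selections that omit an entire group: no administrators → C(7,6) = 7; no teachers → C(5,6) = 0.
Both groups omitted at once is impossible, so 924 − 7 = 917.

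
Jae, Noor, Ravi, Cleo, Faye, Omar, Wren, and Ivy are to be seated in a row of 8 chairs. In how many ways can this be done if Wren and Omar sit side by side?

10080

Glue Wren and Omar into one block (2 internal orders), leaving 7 units to arrange in a row.
So the count is 2·(7)! = 10080.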